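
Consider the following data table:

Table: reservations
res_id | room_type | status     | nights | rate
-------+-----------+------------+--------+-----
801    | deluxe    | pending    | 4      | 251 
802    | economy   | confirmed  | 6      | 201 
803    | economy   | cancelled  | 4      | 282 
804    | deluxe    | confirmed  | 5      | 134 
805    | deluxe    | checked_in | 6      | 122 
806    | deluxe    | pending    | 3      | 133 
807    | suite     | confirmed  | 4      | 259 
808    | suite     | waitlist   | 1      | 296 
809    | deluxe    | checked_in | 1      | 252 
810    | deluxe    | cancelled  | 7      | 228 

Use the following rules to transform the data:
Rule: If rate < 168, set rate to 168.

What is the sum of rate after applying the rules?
2273

Step 1: 3 records have rate < 168
Step 2: These records originally summed to 389
Step 3: After setting to minimum: 3 × 168 = 504
Step 4: Unaffected records sum: 1769
Step 5: Final sum = 504 + 1769 = 2273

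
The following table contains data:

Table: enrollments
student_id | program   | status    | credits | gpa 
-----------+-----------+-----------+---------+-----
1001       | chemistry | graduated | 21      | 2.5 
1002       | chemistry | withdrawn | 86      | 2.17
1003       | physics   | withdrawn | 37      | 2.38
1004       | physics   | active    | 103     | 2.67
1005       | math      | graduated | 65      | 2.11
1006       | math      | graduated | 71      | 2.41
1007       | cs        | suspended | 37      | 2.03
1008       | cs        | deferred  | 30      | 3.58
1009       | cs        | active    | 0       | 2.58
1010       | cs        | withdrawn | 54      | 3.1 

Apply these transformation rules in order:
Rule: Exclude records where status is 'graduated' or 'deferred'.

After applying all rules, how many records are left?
6

Step 1: Count records to exclude
  - 3 (graduated) + 1 (deferred) = 4 records
Step 2: Total records: 10
Step 3: Remaining = 10 - 4 = 6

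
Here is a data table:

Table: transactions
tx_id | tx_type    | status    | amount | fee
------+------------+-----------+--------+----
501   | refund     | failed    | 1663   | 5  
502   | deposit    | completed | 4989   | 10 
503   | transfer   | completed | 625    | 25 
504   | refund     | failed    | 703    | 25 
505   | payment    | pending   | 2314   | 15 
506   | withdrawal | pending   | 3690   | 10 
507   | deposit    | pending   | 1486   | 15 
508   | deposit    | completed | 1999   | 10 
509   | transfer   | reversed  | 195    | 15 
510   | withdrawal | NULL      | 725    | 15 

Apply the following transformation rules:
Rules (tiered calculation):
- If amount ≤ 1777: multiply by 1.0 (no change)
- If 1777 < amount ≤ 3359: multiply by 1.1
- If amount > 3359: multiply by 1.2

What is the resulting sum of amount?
20556.1

Step 1: Tier 1 (amount ≤ 1777): 6 records, sum = 5397 × 1.0 = 5397.0
Step 2: Tier 2 (1777 < amount ≤ 3359): 2 records, sum = 4313 × 1.1 = 4744.3
Step 3: Tier 3 (amount > 3359): 2 records, sum = 8679 × 1.2 = 10414.8
Step 4: Final sum = 5397.0 + 4744.3 + 10414.8 = 20556.1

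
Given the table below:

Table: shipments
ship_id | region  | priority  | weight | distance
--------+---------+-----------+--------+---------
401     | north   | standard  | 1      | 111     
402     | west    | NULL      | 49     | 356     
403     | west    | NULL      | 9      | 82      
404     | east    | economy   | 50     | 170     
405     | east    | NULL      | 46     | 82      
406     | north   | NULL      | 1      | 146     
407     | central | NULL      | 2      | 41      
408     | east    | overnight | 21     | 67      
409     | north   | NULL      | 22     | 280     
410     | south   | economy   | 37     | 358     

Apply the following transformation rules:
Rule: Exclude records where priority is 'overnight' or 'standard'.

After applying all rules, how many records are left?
8

Step 1: Count records to exclude
  - 1 (overnight) + 1 (standard) = 2 records
Step 2: Total records: 10
Step 3: Remaining = 10 - 2 = 8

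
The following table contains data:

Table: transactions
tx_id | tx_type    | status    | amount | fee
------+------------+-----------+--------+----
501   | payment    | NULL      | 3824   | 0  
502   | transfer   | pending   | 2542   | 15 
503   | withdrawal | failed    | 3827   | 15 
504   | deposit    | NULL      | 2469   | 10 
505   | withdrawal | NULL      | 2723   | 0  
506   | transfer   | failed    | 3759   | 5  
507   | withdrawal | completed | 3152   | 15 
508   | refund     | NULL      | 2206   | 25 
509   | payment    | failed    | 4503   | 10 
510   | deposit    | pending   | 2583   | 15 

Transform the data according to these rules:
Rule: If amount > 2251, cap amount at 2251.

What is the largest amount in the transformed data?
2251

Step 1: Original maximum amount = 4503
Step 2: Apply cap at 2251
Step 3: 9 records had amount > 2251 and were capped
Step 4: Maximum after transformation = 2251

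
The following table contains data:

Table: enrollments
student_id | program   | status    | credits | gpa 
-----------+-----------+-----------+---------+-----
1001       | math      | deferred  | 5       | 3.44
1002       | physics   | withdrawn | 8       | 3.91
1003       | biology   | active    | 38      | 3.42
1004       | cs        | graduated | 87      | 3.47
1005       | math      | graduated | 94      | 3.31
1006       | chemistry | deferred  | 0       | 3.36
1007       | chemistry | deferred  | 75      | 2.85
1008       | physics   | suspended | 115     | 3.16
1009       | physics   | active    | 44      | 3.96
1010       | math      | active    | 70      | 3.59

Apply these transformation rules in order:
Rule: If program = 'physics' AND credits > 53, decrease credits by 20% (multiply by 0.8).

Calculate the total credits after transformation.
513.0

Step 1: Find records where program = 'physics' AND credits > 53
Step 2: 1 records match, summing to 115
Step 3: After multiplier: 115 × 0.8 = 92.0
Step 4: Unaffected records sum: 421
Step 5: Final sum = 92.0 + 421 = 513.0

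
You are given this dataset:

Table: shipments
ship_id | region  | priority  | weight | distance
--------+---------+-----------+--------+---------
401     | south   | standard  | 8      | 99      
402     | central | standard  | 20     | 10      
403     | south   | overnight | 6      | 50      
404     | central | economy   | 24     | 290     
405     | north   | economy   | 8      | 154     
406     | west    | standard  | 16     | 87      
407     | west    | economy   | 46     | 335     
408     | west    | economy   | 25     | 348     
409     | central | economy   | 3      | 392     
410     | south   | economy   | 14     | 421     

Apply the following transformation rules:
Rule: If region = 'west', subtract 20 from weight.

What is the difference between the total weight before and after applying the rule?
60

Step 1: Original sum of weight = 170
Step 2: 3 records have region = 'west'
Step 3: Each affected record changes by -20
Step 4: Total change = 3 × -20 = -60
Step 5: New sum = 170 + -60 = 110
Step 6: Difference = |110 - 170| = 60
        (Sum decreased by 60)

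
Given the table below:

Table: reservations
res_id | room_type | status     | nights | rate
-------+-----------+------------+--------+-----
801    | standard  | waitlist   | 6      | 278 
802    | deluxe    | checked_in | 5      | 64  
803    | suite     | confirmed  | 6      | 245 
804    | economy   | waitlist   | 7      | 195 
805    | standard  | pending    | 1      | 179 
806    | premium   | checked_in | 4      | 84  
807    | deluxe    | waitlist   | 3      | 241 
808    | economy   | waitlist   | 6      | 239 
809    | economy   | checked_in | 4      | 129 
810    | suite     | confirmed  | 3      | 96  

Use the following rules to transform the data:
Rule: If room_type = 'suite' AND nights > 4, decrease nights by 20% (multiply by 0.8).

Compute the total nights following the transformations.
43.8

Step 1: Find records where room_type = 'suite' AND nights > 4
Step 2: 1 records match, summing to 6
Step 3: After multiplier: 6 × 0.8 = 4.8
Step 4: Unaffected records sum: 39
Step 5: Final sum = 4.8 + 39 = 43.8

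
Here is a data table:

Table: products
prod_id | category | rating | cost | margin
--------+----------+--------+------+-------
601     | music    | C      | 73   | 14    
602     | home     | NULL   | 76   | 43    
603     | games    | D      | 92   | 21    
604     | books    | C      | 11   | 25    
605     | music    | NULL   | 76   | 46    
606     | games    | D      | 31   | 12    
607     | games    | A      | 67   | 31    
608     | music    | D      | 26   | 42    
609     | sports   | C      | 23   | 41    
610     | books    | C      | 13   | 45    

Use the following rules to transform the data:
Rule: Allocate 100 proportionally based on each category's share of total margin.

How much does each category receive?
books: 21.88, games: 20.0, home: 13.44, music: 31.87, sports: 12.81

Step 1: Calculate total margin = 320
Step 2: Calculate each category's proportion:
  books: 70/320 = 21.88% → 21.88
  games: 64/320 = 20.00% → 20.0
  home: 43/320 = 13.44% → 13.44
  music: 102/320 = 31.87% → 31.87
  sports: 41/320 = 12.81% → 12.81
Step 3: Verify: sum of allocations ≈ 100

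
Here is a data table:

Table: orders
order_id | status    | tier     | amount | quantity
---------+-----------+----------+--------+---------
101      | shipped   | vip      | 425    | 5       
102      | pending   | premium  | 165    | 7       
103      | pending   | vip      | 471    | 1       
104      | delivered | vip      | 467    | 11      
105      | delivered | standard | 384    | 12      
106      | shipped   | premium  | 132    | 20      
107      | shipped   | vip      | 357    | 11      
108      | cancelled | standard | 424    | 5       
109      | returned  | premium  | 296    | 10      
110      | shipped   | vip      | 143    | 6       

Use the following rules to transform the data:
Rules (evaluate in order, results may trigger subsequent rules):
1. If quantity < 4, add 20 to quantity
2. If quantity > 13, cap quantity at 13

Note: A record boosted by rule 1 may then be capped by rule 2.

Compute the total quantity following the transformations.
93

Step 1: Apply rule 1 to records with quantity < 4
  - 1 records get bonus of 20
  - Of these, 1 records then exceed 13 and get capped
Step 2: Apply rule 2 to records with quantity > 13
  - 1 records (original) are capped
Step 3: Calculate final sum = 93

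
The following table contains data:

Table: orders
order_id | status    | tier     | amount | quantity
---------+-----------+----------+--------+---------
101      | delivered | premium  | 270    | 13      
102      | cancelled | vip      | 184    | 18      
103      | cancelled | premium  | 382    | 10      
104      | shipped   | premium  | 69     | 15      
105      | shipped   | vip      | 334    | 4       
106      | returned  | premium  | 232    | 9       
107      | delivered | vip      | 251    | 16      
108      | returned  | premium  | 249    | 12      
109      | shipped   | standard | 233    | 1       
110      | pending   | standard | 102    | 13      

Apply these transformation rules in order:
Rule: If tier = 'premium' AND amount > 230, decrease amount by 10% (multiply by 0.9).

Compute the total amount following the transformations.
2192.7

Step 1: Find records where tier = 'premium' AND amount > 230
Step 2: 4 records match, summing to 1133
Step 3: After multiplier: 1133 × 0.9 = 1019.7
Step 4: Unaffected records sum: 1173
Step 5: Final sum = 1019.7 + 1173 = 2192.7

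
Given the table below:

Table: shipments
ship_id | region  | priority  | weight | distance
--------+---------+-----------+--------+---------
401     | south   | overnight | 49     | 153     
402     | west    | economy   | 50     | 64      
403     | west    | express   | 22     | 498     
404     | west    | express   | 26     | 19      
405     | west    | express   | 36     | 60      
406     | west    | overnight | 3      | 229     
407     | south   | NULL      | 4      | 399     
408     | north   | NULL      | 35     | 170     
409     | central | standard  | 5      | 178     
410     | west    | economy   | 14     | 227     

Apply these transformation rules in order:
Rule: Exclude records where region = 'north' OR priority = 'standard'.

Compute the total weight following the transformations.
204

Step 1: Find records where region = 'north' OR priority = 'standard'
Step 2: 2 records match, summing to 40
Step 3: Original sum: 244
Step 4: Remaining sum = 244 - 40 = 204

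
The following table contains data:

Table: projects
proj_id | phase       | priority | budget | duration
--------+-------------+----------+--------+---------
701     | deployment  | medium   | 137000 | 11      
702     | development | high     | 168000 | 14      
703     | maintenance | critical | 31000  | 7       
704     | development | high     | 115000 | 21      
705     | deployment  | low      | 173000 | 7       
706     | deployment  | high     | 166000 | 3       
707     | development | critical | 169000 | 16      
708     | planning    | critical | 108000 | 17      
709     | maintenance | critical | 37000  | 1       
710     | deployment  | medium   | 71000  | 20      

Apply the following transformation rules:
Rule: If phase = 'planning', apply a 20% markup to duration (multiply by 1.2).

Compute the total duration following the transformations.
120.4

Step 1: Records with phase = 'planning' have total duration = 17
Step 2: Apply multiplier: 17 × 1.2 = 20.4
Step 3: Other records total: 100
Step 4: Final sum = 20.4 + 100 = 120.4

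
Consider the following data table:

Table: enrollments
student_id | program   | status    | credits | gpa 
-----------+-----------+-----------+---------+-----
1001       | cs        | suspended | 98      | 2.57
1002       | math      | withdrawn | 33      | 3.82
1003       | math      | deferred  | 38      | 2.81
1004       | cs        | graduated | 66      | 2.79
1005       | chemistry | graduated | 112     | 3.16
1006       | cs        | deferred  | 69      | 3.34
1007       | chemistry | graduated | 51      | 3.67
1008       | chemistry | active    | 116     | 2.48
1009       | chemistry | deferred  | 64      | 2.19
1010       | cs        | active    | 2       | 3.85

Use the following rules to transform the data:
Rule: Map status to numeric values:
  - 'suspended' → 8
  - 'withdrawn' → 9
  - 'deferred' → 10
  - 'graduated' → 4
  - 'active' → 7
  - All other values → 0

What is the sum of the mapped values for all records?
73

Step 1: Apply mapping to each record
Step 2: Count by status:
  'suspended': 1 records × 8 = 8
  'withdrawn': 1 records × 9 = 9
  'deferred': 3 records × 10 = 30
  'graduated': 3 records × 4 = 12
  'active': 2 records × 7 = 14
Step 3: Sum all mapped values = 73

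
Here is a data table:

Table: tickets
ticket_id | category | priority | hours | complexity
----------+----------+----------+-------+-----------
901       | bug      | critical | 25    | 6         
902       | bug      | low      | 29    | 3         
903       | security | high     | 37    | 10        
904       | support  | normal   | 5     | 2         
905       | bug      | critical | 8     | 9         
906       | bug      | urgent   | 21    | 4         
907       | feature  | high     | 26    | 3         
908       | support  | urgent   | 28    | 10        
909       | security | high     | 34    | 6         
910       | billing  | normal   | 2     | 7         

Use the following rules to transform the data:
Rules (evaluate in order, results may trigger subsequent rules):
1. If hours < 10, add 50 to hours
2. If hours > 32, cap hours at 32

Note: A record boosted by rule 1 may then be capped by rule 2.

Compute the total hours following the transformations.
289

Step 1: Apply rule 1 to records with hours < 10
  - 3 records get bonus of 50
  - Of these, 3 records then exceed 32 and get capped
Step 2: Apply rule 2 to records with hours > 32
  - 2 records (original) are capped
Step 3: Calculate final sum = 289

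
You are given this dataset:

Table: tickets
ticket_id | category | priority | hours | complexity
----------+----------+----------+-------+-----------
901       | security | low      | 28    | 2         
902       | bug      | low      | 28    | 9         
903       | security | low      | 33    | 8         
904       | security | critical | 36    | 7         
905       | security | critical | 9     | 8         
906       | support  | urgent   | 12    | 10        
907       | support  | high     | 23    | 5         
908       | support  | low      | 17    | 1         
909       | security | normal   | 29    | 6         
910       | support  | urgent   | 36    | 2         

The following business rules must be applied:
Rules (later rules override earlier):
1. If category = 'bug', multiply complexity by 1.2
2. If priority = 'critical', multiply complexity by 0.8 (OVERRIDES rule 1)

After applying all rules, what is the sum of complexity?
56.8

Step 1: Rule 2 takes priority for records with priority = 'critical'
  - 2 records: 15 × 0.8 = 12.0
Step 2: Rule 1 applies to remaining records with category = 'bug'
  - 1 records: 9 × 1.2 = 10.8
Step 3: Other records unchanged: 34
Step 4: Final sum = 12.0 + 10.8 + 34 = 56.8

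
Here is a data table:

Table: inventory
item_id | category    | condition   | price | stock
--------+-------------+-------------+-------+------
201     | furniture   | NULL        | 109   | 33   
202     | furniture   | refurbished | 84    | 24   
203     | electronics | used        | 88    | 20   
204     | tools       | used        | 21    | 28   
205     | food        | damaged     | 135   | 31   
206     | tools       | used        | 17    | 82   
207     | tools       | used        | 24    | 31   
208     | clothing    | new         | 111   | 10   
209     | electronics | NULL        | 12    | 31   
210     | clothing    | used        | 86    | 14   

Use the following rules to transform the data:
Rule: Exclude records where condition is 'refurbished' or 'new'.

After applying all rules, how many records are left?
8

Step 1: Count records to exclude
  - 1 (refurbished) + 1 (new) = 2 records
Step 2: Total records: 10
Step 3: Remaining = 10 - 2 = 8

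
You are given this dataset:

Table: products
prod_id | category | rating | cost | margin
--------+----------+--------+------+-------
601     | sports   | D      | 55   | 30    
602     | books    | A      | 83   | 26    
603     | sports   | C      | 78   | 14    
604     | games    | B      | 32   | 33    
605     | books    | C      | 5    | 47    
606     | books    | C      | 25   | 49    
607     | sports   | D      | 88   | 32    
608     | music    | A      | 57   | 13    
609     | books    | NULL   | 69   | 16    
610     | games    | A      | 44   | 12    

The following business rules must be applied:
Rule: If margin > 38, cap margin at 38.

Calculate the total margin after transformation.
252

Step 1: 2 records have margin > 38
Step 2: These records originally summed to 96
Step 3: After capping: 2 × 38 = 76
Step 4: Unaffected records sum: 176
Step 5: Final sum = 76 + 176 = 252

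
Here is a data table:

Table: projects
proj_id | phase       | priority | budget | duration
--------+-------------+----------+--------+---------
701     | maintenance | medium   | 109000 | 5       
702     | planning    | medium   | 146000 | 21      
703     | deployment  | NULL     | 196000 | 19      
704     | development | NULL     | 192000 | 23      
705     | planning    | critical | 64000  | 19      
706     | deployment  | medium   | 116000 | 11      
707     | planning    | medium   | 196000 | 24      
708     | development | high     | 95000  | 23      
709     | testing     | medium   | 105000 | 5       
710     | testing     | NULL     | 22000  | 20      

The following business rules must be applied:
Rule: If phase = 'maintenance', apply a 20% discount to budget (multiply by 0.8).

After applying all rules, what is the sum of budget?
1219200.0

Step 1: Records with phase = 'maintenance' have total budget = 109000
Step 2: Apply multiplier: 109000 × 0.8 = 87200.0
Step 3: Other records total: 1132000
Step 4: Final sum = 87200.0 + 1132000 = 1219200.0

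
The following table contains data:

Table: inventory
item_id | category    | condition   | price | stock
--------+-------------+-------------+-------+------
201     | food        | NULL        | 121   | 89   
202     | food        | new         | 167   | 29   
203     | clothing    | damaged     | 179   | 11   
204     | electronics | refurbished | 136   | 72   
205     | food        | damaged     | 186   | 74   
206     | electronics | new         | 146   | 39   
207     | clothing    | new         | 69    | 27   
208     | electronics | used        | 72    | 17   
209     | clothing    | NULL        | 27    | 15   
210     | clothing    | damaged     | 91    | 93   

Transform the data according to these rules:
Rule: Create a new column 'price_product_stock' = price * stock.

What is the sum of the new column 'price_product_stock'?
58786

Step 1: For each record, compute price * stock
Example calculations:
  121 * 89 = 10769
  167 * 29 = 4843
  179 * 11 = 1969
  ...
Step 2: Sum all derived values
Step 3: Total = 58786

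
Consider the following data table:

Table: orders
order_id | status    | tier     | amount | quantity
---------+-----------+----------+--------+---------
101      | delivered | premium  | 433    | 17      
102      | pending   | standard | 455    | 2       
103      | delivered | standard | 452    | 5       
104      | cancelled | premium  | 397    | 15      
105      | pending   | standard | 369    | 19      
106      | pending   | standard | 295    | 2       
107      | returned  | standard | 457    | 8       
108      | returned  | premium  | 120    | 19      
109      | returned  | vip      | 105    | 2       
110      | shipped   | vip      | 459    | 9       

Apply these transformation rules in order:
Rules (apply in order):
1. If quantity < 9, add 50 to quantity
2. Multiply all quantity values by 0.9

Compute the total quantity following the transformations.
313.2

Step 1: Apply Rule 1 - Add 50 to records with quantity < 9
  - 5 records affected: 19 + (5 × 50) = 269
  - Unaffected records: 79
  - Sum after Rule 1: 348
Step 2: Apply Rule 2 - Multiply all by 0.9
  - 348 × 0.9 = 313.2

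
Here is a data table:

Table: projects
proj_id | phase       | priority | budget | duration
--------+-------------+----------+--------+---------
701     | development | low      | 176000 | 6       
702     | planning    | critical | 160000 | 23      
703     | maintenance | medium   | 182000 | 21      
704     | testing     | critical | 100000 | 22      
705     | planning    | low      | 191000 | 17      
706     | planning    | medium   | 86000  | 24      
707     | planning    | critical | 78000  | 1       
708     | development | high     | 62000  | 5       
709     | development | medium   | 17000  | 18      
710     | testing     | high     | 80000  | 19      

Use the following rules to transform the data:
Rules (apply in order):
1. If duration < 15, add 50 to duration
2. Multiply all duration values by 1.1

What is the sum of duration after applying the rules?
336.6

Step 1: Apply Rule 1 - Add 50 to records with duration < 15
  - 3 records affected: 12 + (3 × 50) = 162
  - Unaffected records: 144
  - Sum after Rule 1: 306
Step 2: Apply Rule 2 - Multiply all by 1.1
  - 306 × 1.1 = 336.6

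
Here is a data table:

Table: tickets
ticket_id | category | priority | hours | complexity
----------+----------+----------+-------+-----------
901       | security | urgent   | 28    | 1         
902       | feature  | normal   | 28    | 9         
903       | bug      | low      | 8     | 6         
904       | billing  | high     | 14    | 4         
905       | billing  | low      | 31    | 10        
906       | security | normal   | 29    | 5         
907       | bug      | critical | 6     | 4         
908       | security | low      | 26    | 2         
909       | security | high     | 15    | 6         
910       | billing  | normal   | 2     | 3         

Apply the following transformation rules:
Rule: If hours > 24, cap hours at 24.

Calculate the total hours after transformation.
165

Step 1: 5 records have hours > 24
Step 2: These records originally summed to 142
Step 3: After capping: 5 × 24 = 120
Step 4: Unaffected records sum: 45
Step 5: Final sum = 120 + 45 = 165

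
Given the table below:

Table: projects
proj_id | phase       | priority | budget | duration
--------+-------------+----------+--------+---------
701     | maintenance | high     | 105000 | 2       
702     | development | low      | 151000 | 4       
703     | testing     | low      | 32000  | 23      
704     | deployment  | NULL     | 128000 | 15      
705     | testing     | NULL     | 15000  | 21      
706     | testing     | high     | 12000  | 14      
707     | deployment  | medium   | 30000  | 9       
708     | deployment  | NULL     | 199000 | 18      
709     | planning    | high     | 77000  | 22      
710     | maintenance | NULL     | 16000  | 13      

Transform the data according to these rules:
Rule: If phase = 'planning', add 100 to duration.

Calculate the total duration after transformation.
241

Step 1: Count records where phase = 'planning': 1
Step 2: Total bonus added: 1 × 100 = 100
Step 3: Original sum of duration: 141
Step 4: Final sum = 141 + 100 = 241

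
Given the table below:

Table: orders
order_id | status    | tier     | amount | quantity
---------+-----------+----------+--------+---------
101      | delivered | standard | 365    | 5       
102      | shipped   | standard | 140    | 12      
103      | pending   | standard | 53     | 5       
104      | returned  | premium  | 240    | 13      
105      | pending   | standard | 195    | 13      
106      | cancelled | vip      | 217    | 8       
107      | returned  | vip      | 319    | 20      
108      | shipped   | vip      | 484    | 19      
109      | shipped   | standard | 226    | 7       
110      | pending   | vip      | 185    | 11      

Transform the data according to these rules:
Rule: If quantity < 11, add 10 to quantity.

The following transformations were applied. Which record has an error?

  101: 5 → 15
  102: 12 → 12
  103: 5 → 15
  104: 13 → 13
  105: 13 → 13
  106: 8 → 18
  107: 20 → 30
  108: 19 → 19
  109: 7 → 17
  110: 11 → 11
Record 107 has an error. The correct transformed value should be 20, not 30.

Step 1: Check each record against the rule
Step 2: Record 107 has quantity = 20
Step 3: Since 20 >= 11, the bonus should not have been applied
Step 4: Correct value = 20, but claimed value = 30
Conclusion: Record 107 has the error.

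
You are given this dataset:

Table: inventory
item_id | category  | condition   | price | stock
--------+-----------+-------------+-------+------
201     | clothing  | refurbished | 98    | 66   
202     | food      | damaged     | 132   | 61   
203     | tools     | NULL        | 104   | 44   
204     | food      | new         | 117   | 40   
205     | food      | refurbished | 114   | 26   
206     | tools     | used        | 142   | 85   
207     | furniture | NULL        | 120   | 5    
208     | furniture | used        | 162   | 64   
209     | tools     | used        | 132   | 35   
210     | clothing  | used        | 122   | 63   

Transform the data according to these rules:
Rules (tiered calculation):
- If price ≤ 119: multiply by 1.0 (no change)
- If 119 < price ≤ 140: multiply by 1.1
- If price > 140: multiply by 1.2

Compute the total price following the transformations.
1354.4

Step 1: Tier 1 (price ≤ 119): 4 records, sum = 433 × 1.0 = 433.0
Step 2: Tier 2 (119 < price ≤ 140): 4 records, sum = 506 × 1.1 = 556.6
Step 3: Tier 3 (price > 140): 2 records, sum = 304 × 1.2 = 364.8
Step 4: Final sum = 433.0 + 556.6 + 364.8 = 1354.4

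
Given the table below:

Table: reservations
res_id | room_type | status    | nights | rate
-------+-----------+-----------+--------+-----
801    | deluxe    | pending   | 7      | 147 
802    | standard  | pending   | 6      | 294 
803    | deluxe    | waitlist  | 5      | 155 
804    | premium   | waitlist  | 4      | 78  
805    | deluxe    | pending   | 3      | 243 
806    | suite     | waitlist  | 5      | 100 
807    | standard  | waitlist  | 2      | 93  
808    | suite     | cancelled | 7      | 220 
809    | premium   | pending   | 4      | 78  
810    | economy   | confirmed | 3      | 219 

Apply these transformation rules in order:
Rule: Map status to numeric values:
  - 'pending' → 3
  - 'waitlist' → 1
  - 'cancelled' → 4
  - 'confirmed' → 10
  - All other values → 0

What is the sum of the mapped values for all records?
30

Step 1: Apply mapping to each record
Step 2: Count by status:
  'pending': 4 records × 3 = 12
  'waitlist': 4 records × 1 = 4
  'cancelled': 1 records × 4 = 4
  'confirmed': 1 records × 10 = 10
Step 3: Sum all mapped values = 30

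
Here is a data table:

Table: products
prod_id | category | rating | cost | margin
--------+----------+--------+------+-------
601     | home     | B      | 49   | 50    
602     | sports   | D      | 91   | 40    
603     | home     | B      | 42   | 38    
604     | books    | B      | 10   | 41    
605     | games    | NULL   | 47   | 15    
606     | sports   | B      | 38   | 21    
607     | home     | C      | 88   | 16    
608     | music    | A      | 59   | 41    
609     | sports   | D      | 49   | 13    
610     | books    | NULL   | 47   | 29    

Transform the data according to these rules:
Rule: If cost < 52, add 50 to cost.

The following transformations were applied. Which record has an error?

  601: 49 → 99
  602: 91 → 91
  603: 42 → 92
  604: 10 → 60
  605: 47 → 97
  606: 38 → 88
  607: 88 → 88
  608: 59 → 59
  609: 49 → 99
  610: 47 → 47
Record 610 has an error. The correct transformed value should be 97, not 47.

Step 1: Check each record against the rule
Step 2: Record 610 has cost = 47
Step 3: Since 47 < 52, the bonus should have been applied
Step 4: Correct value = 97, but claimed value = 47
Conclusion: Record 610 has the error.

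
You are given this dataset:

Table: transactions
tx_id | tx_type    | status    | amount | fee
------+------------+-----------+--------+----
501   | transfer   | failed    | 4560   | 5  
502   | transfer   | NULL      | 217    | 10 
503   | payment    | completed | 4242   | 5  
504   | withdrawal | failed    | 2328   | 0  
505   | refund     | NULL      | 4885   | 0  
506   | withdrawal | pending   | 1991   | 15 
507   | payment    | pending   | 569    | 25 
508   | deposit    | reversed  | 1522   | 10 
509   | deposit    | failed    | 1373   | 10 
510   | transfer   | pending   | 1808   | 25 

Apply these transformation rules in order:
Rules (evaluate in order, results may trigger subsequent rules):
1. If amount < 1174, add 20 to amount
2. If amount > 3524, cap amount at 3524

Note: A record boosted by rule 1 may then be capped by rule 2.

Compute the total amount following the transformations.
20420

Step 1: Apply rule 1 to records with amount < 1174
  - 2 records get bonus of 20
  - Of these, 0 records then exceed 3524 and get capped
Step 2: Apply rule 2 to records with amount > 3524
  - 3 records (original) are capped
Step 3: Calculate final sum = 20420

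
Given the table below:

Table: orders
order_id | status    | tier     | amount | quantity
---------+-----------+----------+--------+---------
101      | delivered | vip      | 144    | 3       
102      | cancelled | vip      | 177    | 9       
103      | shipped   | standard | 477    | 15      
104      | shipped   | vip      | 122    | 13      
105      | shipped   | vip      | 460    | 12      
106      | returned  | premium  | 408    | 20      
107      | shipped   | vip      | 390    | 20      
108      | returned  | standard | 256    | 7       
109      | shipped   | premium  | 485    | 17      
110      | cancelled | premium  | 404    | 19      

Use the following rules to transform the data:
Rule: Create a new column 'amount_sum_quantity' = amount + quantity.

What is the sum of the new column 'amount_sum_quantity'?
3458

Step 1: For each record, compute amount + quantity
Example calculations:
  144 + 3 = 147
  177 + 9 = 186
  477 + 15 = 492
  ...
Step 2: Sum all derived values
Step 3: Total = 3458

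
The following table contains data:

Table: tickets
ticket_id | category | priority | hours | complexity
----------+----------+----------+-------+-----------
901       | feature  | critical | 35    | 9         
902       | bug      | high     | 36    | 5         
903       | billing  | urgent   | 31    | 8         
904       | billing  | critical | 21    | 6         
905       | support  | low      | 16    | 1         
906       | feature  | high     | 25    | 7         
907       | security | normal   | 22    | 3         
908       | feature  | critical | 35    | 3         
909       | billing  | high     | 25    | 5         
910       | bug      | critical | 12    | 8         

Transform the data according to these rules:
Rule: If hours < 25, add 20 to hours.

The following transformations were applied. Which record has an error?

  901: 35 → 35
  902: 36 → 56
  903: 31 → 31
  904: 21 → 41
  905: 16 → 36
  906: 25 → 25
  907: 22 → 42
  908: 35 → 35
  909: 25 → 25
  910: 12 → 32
Record 902 has an error. The correct transformed value should be 36, not 56.

Step 1: Check each record against the rule
Step 2: Record 902 has hours = 36
Step 3: Since 36 >= 25, the bonus should not have been applied
Step 4: Correct value = 36, but claimed value = 56
Conclusion: Record 902 has the error.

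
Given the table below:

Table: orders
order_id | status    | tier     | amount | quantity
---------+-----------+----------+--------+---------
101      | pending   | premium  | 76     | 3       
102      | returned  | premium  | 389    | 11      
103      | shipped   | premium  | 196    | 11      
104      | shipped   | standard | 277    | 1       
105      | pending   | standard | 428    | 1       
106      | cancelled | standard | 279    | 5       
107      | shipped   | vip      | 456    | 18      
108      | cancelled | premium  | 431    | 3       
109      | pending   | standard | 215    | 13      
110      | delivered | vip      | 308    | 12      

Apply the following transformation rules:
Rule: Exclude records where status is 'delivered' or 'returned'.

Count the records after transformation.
8

Step 1: Count records to exclude
  - 1 (delivered) + 1 (returned) = 2 records
Step 2: Total records: 10
Step 3: Remaining = 10 - 2 = 8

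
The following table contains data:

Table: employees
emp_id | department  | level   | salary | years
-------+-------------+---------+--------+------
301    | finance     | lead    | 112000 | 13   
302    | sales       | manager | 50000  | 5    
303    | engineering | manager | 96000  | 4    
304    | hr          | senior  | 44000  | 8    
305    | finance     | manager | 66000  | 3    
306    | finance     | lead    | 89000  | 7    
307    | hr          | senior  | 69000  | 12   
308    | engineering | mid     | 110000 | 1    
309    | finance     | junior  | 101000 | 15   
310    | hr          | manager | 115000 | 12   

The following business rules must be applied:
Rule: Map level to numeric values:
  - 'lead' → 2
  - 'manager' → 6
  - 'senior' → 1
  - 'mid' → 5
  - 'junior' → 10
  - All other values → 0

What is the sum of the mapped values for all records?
45

Step 1: Apply mapping to each record
Step 2: Count by status:
  'lead': 2 records × 2 = 4
  'manager': 4 records × 6 = 24
  'senior': 2 records × 1 = 2
  'mid': 1 records × 5 = 5
  'junior': 1 records × 10 = 10
Step 3: Sum all mapped values = 45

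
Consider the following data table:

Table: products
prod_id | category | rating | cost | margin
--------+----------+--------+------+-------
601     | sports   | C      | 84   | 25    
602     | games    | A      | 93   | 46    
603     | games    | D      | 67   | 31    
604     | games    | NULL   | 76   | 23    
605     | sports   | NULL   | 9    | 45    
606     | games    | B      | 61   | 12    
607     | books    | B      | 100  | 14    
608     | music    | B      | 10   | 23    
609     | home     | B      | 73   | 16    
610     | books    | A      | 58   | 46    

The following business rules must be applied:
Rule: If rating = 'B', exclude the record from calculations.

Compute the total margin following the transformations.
216

Step 1: Identify records where rating = 'B'
Step 2: The excluded records sum to 65
Step 3: Original total margin = 281
Step 4: Remaining total = 281 - 65 = 216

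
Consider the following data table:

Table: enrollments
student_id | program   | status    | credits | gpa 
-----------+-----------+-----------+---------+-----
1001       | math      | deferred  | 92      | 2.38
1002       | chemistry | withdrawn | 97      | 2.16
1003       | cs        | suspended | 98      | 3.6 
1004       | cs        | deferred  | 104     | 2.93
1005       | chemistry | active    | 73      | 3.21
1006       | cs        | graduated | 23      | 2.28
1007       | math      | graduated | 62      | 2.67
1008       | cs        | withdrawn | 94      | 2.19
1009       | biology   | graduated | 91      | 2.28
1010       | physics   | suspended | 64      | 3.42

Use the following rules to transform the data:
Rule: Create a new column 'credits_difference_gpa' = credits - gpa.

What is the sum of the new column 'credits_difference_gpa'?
770.88

Step 1: For each record, compute credits - gpa
Example calculations:
  92 - 2.38 = 89.62
  97 - 2.16 = 94.84
  98 - 3.6 = 94.4
  ...
Step 2: Sum all derived values
Step 3: Total = 770.88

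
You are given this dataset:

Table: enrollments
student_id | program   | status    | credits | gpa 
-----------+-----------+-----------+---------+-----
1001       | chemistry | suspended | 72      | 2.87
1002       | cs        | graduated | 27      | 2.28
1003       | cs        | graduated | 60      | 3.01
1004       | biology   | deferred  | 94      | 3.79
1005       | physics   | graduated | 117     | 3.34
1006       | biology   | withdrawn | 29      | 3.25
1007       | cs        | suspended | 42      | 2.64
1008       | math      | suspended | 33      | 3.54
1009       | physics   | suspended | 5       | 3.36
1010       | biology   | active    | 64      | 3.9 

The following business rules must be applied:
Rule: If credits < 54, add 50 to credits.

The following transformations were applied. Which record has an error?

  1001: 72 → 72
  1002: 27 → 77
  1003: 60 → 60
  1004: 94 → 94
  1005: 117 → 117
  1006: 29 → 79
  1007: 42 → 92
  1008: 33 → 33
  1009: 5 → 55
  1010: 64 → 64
Record 1008 has an error. The correct transformed value should be 83, not 33.

Step 1: Check each record against the rule
Step 2: Record 1008 has credits = 33
Step 3: Since 33 < 54, the bonus should have been applied
Step 4: Correct value = 83, but claimed value = 33
Conclusion: Record 1008 has the error.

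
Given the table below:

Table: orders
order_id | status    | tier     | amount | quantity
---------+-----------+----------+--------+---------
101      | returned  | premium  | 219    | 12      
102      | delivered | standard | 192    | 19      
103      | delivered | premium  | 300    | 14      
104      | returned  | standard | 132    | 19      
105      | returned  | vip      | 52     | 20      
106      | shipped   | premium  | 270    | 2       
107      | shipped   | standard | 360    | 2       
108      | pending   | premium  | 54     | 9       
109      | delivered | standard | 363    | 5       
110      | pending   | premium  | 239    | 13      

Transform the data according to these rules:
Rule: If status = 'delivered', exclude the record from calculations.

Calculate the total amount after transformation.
1326

Step 1: Identify records where status = 'delivered'
Step 2: The excluded records sum to 855
Step 3: Original total amount = 2181
Step 4: Remaining total = 2181 - 855 = 1326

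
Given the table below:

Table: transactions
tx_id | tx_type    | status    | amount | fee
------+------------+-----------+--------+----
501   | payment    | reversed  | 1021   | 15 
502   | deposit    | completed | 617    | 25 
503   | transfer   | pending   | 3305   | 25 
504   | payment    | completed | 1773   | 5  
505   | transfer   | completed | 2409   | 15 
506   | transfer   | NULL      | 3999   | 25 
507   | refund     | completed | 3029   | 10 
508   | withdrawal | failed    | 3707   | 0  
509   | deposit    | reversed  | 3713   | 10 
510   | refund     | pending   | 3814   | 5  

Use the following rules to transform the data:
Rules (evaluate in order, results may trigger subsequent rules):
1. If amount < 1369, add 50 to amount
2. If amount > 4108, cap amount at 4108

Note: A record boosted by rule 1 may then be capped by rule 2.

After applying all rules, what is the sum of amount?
27487

Step 1: Apply rule 1 to records with amount < 1369
  - 2 records get bonus of 50
  - Of these, 0 records then exceed 4108 and get capped
Step 2: Apply rule 2 to records with amount > 4108
  - 0 records (original) are capped
Step 3: Calculate final sum = 27487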